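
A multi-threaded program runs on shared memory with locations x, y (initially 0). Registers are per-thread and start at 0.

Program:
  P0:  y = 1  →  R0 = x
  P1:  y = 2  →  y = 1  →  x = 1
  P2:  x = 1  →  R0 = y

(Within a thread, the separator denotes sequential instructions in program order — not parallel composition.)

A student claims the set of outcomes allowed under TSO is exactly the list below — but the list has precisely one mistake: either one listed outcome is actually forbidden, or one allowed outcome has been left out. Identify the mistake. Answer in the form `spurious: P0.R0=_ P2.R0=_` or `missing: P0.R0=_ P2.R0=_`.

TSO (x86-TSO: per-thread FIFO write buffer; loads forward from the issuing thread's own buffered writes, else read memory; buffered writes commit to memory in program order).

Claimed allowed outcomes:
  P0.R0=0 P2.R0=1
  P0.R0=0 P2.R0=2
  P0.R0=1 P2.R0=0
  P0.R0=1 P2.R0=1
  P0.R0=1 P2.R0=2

outcome vector order: (P0.R0,P2.R0)
TSO (6): <0 0> <0 1> <0 2> <1 0> <1 1> <1 2>
TSO∖claimed = {<0 0>}

missing: P0.R0=0 P2.R0=0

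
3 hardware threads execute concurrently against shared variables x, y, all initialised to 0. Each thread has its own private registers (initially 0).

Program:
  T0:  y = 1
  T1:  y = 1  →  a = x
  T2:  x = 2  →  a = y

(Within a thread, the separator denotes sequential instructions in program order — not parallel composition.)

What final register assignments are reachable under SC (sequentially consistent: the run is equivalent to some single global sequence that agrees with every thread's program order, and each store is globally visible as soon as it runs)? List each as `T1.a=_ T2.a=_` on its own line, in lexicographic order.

outcome vector order: (T1.a,T2.a)
|SC outcomes| = 3

T1.a=0 T2.a=1
T1.a=2 T2.a=0
T1.a=2 T2.a=1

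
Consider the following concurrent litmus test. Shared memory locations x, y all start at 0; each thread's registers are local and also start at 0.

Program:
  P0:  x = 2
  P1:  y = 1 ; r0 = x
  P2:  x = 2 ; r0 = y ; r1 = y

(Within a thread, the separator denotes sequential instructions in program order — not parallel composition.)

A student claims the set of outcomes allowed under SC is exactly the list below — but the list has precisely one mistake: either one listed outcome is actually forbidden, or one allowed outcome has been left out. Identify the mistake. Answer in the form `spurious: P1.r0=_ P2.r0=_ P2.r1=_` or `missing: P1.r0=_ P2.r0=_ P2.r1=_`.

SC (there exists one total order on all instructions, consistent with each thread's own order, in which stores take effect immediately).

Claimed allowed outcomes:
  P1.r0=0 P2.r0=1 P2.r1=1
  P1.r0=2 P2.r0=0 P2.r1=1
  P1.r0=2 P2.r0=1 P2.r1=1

outcome vector order: (P1.r0,P2.r0,P2.r1)
under SC → 011 200 201 211
SC∖claimed = {200}

missing: P1.r0=2 P2.r0=0 P2.r1=0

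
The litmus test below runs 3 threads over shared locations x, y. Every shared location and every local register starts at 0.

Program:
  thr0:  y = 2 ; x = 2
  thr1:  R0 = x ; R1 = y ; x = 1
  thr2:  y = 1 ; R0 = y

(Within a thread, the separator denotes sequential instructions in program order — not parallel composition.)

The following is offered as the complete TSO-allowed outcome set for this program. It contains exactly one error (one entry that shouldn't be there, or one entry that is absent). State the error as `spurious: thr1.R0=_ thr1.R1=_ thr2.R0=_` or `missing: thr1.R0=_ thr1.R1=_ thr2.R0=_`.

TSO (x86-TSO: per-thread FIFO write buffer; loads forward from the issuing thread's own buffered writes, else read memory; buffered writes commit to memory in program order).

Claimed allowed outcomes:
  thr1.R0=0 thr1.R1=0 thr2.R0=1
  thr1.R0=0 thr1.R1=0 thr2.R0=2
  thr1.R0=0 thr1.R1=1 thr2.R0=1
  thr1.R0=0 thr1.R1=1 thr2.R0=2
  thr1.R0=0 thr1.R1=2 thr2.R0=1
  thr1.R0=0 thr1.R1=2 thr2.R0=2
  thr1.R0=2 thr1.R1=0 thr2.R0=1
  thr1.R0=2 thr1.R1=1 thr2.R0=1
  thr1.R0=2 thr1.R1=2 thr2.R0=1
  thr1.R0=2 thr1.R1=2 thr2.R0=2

spurious: thr1.R0=2 thr1.R1=0 thr2.R0=1

outcome vector order: (thr1.R0,thr1.R1,thr2.R0)
TSO: 9 outcomes — {(0,0,1), (0,0,2), (0,1,1), (0,1,2), (0,2,1), (0,2,2), (2,1,1), (2,2,1), (2,2,2)}
claimed∖TSO = {(2,0,1)}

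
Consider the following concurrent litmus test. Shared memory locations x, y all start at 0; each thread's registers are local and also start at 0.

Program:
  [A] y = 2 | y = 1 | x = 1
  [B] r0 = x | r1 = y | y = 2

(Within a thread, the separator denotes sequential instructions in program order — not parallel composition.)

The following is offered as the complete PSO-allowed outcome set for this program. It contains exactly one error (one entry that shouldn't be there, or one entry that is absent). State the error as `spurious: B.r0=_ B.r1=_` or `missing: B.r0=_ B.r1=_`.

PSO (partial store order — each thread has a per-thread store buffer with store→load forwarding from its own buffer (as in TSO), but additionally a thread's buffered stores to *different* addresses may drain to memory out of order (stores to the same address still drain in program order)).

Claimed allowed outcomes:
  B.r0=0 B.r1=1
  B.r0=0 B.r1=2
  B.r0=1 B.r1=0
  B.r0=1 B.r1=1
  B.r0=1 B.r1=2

missing: B.r0=0 B.r1=0

outcome vector order: (B.r0,B.r1)
PSO: 6 outcomes — {0/0 0/1 0/2 1/0 1/1 1/2}
PSO∖claimed = {0/0}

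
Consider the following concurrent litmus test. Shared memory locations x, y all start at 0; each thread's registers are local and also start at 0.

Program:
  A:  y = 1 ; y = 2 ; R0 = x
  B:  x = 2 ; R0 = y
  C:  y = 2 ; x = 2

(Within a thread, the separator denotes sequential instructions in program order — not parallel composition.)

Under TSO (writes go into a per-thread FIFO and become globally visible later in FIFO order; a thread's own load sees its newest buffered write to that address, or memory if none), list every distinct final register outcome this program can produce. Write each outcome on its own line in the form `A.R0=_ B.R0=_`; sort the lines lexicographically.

A.R0=0 B.R0=0
A.R0=0 B.R0=1
A.R0=0 B.R0=2
A.R0=2 B.R0=0
A.R0=2 B.R0=1
A.R0=2 B.R0=2

outcome vector order: (A.R0,B.R0)
|TSO outcomes| = 6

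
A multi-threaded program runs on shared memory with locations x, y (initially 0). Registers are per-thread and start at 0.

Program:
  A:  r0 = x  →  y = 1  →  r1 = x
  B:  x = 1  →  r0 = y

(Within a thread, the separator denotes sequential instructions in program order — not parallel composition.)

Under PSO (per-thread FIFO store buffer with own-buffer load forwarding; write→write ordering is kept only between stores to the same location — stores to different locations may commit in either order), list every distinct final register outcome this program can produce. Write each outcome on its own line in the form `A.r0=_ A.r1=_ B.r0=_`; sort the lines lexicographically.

outcome vector order: (A.r0,A.r1,B.r0)
|PSO outcomes| = 6

A.r0=0 A.r1=0 B.r0=0
A.r0=0 A.r1=0 B.r0=1
A.r0=0 A.r1=1 B.r0=0
A.r0=0 A.r1=1 B.r0=1
A.r0=1 A.r1=1 B.r0=0
A.r0=1 A.r1=1 B.r0=1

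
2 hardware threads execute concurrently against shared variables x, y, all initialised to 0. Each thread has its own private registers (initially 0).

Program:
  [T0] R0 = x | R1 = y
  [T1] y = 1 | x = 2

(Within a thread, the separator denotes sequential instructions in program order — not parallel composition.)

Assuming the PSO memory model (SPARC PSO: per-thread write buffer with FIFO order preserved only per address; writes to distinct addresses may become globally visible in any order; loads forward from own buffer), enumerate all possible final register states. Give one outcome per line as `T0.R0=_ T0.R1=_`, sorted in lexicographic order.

outcome vector order: (T0.R0,T0.R1)
|PSO outcomes| = 4

T0.R0=0 T0.R1=0
T0.R0=0 T0.R1=1
T0.R0=2 T0.R1=0
T0.R0=2 T0.R1=1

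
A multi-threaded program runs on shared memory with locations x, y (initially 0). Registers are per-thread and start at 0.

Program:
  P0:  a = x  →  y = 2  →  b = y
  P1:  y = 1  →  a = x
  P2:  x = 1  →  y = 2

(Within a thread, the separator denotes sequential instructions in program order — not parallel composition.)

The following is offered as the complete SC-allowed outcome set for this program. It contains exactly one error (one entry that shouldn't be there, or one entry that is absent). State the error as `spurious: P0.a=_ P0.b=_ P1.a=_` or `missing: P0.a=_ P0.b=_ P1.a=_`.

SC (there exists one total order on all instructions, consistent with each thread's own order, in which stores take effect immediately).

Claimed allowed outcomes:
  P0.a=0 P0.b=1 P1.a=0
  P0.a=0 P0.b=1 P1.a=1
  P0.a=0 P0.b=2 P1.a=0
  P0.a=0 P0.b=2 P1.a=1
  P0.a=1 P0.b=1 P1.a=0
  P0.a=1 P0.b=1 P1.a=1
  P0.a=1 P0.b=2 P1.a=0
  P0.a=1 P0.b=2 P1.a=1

outcome vector order: (P0.a,P0.b,P1.a)
SC (7): 0/1/0 0/1/1 0/2/0 0/2/1 1/1/1 1/2/0 1/2/1
claimed∖SC = {1/1/0}

spurious: P0.a=1 P0.b=1 P1.a=0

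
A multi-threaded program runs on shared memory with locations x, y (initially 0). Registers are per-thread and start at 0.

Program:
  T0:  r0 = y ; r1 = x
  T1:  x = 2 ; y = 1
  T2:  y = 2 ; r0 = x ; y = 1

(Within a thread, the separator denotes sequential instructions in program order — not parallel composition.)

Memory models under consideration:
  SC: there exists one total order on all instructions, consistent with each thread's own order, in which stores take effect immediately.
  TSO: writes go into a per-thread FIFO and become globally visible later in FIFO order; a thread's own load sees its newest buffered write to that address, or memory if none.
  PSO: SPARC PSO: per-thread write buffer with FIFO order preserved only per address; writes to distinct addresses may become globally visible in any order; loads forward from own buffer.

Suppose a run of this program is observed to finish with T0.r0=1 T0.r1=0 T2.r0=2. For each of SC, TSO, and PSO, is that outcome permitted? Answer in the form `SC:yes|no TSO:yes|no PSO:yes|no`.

SC:no TSO:no PSO:yes

outcome vector order: (T0.r0,T0.r1,T2.r0)
SC: 11 outcomes — {0/0/0; 0/0/2; 0/2/0; 0/2/2; 1/0/0; 1/2/0; 1/2/2; 2/0/0; 2/0/2; 2/2/0; 2/2/2}
TSO: 11 outcomes — {0/0/0; 0/0/2; 0/2/0; 0/2/2; 1/0/0; 1/2/0; 1/2/2; 2/0/0; 2/0/2; 2/2/0; 2/2/2}
PSO: 12 outcomes — {0/0/0; 0/0/2; 0/2/0; 0/2/2; 1/0/0; 1/0/2; 1/2/0; 1/2/2; 2/0/0; 2/0/2; 2/2/0; 2/2/2}
target 1/0/2 ∈ {PSO}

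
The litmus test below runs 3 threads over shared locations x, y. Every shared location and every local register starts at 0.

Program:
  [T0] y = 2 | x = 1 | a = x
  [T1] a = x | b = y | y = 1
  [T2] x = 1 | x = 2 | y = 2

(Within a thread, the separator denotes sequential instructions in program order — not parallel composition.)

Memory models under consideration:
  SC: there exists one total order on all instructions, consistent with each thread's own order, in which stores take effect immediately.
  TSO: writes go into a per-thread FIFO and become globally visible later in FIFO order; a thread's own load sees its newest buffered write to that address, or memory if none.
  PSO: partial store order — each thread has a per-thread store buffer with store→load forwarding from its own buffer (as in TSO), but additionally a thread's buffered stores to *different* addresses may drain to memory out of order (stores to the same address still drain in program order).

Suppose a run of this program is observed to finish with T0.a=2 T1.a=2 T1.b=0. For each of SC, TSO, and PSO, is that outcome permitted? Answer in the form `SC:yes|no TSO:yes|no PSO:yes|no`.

outcome vector order: (T0.a,T1.a,T1.b)
SC (11): <1 0 0>; <1 0 2>; <1 1 0>; <1 1 2>; <1 2 0>; <1 2 2>; <2 0 0>; <2 0 2>; <2 1 0>; <2 1 2>; <2 2 2>
TSO (11): <1 0 0>; <1 0 2>; <1 1 0>; <1 1 2>; <1 2 0>; <1 2 2>; <2 0 0>; <2 0 2>; <2 1 0>; <2 1 2>; <2 2 2>
PSO (12): <1 0 0>; <1 0 2>; <1 1 0>; <1 1 2>; <1 2 0>; <1 2 2>; <2 0 0>; <2 0 2>; <2 1 0>; <2 1 2>; <2 2 0>; <2 2 2>
target <2 2 0> ∈ {PSO}

SC:no TSO:no PSO:yes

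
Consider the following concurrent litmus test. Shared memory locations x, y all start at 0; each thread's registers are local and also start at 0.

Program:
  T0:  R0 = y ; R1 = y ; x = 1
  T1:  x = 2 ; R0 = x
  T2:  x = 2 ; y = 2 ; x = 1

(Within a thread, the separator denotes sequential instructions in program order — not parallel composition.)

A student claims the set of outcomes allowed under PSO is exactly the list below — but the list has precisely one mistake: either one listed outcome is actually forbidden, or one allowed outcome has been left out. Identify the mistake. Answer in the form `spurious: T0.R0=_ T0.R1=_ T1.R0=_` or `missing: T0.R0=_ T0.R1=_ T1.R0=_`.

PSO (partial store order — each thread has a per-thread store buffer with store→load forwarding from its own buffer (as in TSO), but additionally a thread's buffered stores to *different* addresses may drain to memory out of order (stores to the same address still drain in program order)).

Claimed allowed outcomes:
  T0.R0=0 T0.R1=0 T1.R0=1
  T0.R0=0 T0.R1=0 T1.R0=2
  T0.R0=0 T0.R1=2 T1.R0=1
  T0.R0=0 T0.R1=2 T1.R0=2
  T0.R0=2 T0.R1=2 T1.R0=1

missing: T0.R0=2 T0.R1=2 T1.R0=2

outcome vector order: (T0.R0,T0.R1,T1.R0)
under PSO → 001; 002; 021; 022; 221; 222
PSO∖claimed = {222}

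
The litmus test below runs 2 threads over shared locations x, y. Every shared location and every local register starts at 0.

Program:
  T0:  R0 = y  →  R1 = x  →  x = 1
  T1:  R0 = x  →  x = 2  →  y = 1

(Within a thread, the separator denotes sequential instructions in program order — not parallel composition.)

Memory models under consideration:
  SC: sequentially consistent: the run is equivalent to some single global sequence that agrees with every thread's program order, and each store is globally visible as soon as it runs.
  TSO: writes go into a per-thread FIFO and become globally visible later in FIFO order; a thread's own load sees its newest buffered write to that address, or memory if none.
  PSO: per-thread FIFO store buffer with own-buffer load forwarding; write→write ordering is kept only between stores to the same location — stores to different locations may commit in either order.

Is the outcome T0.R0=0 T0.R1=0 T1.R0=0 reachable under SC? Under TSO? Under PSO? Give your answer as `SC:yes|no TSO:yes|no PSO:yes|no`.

SC:yes TSO:yes PSO:yes

outcome vector order: (T0.R0,T0.R1,T1.R0)
[SC] allowed = {(0,0,0), (0,0,1), (0,2,0), (1,2,0)}
[TSO] allowed = {(0,0,0), (0,0,1), (0,2,0), (1,2,0)}
[PSO] allowed = {(0,0,0), (0,0,1), (0,2,0), (1,0,0), (1,2,0)}
target (0,0,0) ∈ {SC,TSO,PSO}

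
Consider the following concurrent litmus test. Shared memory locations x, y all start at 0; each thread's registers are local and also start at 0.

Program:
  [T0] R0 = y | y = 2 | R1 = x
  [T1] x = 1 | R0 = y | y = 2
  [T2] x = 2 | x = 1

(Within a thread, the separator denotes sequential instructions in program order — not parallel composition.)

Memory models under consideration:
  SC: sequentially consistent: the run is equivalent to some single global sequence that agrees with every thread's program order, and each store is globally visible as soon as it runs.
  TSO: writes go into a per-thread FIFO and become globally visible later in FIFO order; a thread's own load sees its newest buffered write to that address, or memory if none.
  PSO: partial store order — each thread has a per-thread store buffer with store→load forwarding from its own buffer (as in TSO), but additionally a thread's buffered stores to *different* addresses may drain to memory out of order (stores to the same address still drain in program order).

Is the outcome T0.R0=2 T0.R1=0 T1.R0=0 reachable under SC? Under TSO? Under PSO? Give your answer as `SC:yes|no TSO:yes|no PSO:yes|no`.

outcome vector order: (T0.R0,T0.R1,T1.R0)
under SC → 002, 010, 012, 020, 022, 210, 220
under TSO → 000, 002, 010, 012, 020, 022, 210, 220
under PSO → 000, 002, 010, 012, 020, 022, 200, 210, 220
target 200 ∈ {PSO}

SC:no TSO:no PSO:yes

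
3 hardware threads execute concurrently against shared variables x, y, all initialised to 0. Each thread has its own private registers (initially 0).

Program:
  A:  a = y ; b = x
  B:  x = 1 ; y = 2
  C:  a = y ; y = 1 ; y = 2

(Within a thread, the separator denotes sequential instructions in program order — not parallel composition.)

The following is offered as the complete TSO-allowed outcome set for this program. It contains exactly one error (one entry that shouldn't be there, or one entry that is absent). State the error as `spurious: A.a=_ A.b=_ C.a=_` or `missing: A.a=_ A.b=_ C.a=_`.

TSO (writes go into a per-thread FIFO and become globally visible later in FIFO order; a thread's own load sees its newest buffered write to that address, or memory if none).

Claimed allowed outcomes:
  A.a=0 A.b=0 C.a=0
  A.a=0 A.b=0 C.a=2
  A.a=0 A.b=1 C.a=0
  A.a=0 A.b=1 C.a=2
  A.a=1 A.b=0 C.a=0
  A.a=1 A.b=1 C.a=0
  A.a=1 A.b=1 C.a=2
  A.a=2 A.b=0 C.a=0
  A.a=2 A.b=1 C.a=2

outcome vector order: (A.a,A.b,C.a)
TSO: 10 outcomes — {0/0/0; 0/0/2; 0/1/0; 0/1/2; 1/0/0; 1/1/0; 1/1/2; 2/0/0; 2/1/0; 2/1/2}
TSO∖claimed = {2/1/0}

missing: A.a=2 A.b=1 C.a=0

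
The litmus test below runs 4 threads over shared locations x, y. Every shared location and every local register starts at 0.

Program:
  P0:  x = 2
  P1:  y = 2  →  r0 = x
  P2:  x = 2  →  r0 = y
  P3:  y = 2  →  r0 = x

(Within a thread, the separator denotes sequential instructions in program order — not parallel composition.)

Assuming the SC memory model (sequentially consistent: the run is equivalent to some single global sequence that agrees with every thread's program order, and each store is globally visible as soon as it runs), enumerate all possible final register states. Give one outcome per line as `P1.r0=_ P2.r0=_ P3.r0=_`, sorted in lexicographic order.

outcome vector order: (P1.r0,P2.r0,P3.r0)
|SC outcomes| = 5

P1.r0=0 P2.r0=2 P3.r0=0
P1.r0=0 P2.r0=2 P3.r0=2
P1.r0=2 P2.r0=0 P3.r0=2
P1.r0=2 P2.r0=2 P3.r0=0
P1.r0=2 P2.r0=2 P3.r0=2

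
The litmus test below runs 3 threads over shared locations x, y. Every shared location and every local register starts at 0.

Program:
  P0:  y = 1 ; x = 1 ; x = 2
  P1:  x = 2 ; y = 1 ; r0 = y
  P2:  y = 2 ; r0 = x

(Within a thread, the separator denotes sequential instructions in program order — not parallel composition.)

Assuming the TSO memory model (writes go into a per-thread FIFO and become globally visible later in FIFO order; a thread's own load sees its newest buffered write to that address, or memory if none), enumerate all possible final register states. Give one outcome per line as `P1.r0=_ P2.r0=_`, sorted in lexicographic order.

P1.r0=1 P2.r0=0
P1.r0=1 P2.r0=1
P1.r0=1 P2.r0=2
P1.r0=2 P2.r0=0
P1.r0=2 P2.r0=1
P1.r0=2 P2.r0=2

outcome vector order: (P1.r0,P2.r0)
|TSO outcomes| = 6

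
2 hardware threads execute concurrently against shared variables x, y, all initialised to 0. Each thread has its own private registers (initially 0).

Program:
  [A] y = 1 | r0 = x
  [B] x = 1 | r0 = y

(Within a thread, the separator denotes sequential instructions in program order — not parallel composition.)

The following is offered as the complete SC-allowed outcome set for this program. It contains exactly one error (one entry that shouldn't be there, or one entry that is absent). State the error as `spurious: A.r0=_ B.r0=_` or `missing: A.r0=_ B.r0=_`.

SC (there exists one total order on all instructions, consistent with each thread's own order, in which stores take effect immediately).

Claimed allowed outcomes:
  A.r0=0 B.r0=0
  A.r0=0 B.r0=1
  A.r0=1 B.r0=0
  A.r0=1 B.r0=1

outcome vector order: (A.r0,B.r0)
SC (3): <0 1> <1 0> <1 1>
claimed∖SC = {<0 0>}

spurious: A.r0=0 B.r0=0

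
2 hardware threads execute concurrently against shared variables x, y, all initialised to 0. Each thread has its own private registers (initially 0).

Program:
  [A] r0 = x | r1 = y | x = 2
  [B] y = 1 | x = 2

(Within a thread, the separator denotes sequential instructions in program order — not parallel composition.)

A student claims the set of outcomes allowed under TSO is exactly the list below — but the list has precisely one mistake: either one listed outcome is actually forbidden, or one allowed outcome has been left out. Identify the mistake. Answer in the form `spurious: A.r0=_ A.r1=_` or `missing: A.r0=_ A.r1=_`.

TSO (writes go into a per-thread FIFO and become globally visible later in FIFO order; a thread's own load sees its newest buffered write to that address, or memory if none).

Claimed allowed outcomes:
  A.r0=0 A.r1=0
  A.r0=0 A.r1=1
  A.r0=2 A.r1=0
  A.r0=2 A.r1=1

spurious: A.r0=2 A.r1=0

outcome vector order: (A.r0,A.r1)
under TSO → 00; 01; 21
claimed∖TSO = {20}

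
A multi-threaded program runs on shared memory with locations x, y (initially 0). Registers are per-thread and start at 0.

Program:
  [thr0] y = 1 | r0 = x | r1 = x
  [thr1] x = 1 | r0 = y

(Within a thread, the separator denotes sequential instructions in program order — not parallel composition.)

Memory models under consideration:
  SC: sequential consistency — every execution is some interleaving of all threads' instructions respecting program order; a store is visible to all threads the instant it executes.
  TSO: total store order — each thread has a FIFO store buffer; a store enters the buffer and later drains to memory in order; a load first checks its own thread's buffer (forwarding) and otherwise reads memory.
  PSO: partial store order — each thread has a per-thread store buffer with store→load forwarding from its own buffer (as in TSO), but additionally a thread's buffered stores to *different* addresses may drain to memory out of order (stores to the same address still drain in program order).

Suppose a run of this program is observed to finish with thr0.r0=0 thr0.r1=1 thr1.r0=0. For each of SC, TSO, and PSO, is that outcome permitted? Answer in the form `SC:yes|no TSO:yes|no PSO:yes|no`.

outcome vector order: (thr0.r0,thr0.r1,thr1.r0)
SC: 4 outcomes — {0/0/1 0/1/1 1/1/0 1/1/1}
TSO: 6 outcomes — {0/0/0 0/0/1 0/1/0 0/1/1 1/1/0 1/1/1}
PSO: 6 outcomes — {0/0/0 0/0/1 0/1/0 0/1/1 1/1/0 1/1/1}
target 0/1/0 ∈ {TSO,PSO}

SC:no TSO:yes PSO:yes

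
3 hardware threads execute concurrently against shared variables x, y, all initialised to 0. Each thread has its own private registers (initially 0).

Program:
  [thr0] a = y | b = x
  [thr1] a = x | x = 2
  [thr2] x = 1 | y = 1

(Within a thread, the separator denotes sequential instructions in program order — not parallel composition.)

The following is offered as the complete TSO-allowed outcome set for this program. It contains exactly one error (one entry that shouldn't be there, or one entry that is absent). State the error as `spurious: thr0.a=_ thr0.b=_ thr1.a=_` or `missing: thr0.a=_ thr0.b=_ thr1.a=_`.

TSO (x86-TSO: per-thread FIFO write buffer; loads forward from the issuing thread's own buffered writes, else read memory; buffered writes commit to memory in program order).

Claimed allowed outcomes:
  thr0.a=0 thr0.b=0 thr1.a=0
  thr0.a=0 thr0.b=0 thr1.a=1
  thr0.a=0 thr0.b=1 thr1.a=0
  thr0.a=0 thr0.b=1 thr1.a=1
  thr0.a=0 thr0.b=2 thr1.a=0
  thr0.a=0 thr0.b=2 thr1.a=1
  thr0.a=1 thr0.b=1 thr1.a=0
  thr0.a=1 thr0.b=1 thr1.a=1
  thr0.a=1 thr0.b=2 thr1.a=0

missing: thr0.a=1 thr0.b=2 thr1.a=1

outcome vector order: (thr0.a,thr0.b,thr1.a)
[TSO] allowed = {<0 0 0>, <0 0 1>, <0 1 0>, <0 1 1>, <0 2 0>, <0 2 1>, <1 1 0>, <1 1 1>, <1 2 0>, <1 2 1>}
TSO∖claimed = {<1 2 1>}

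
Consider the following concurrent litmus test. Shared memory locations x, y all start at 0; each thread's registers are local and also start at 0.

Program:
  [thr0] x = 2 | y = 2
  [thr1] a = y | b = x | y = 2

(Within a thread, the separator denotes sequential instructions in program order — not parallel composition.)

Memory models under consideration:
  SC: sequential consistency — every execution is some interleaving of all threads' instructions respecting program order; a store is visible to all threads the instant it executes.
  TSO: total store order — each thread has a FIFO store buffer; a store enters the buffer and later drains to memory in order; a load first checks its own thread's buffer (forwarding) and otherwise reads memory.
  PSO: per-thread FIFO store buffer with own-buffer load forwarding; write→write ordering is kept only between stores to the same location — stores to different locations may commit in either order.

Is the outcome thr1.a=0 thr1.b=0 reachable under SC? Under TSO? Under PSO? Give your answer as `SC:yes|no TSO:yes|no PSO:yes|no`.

SC:yes TSO:yes PSO:yes

outcome vector order: (thr1.a,thr1.b)
SC: 3 outcomes — {0/0; 0/2; 2/2}
TSO: 3 outcomes — {0/0; 0/2; 2/2}
PSO: 4 outcomes — {0/0; 0/2; 2/0; 2/2}
target 0/0 ∈ {SC,TSO,PSO}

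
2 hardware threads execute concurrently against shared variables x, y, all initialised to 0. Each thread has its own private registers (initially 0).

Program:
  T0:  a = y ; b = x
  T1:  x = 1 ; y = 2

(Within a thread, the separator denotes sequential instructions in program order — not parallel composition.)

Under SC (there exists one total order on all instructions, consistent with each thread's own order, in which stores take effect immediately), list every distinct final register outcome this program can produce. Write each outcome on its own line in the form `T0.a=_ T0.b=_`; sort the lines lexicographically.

T0.a=0 T0.b=0
T0.a=0 T0.b=1
T0.a=2 T0.b=1

outcome vector order: (T0.a,T0.b)
|SC outcomes| = 3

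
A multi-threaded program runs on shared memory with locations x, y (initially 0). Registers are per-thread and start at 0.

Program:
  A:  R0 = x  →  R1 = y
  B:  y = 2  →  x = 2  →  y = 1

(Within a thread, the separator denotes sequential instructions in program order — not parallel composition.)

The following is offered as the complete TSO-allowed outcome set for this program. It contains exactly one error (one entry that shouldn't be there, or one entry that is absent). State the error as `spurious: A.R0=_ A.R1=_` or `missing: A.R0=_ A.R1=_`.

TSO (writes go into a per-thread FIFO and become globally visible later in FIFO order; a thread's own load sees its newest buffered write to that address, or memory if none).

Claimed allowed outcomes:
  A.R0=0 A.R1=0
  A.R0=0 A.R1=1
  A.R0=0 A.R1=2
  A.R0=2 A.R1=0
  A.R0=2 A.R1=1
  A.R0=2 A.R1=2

spurious: A.R0=2 A.R1=0

outcome vector order: (A.R0,A.R1)
under TSO → 00, 01, 02, 21, 22
claimed∖TSO = {20}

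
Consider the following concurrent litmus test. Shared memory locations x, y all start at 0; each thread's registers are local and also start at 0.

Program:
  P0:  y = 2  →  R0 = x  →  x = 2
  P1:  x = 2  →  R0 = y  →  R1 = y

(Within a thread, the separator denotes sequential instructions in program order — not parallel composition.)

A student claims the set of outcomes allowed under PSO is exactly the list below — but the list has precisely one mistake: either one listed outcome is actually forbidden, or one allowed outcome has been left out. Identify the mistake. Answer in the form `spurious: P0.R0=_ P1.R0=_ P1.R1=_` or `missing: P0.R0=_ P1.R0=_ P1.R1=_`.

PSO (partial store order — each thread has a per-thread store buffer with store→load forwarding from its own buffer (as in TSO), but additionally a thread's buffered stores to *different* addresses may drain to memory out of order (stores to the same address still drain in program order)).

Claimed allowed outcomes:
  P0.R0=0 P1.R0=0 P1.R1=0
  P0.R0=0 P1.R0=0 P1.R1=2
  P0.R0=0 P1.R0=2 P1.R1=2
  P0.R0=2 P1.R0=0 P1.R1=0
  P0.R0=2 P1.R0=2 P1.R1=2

outcome vector order: (P0.R0,P1.R0,P1.R1)
under PSO → <0 0 0>, <0 0 2>, <0 2 2>, <2 0 0>, <2 0 2>, <2 2 2>
PSO∖claimed = {<2 0 2>}

missing: P0.R0=2 P1.R0=0 P1.R1=2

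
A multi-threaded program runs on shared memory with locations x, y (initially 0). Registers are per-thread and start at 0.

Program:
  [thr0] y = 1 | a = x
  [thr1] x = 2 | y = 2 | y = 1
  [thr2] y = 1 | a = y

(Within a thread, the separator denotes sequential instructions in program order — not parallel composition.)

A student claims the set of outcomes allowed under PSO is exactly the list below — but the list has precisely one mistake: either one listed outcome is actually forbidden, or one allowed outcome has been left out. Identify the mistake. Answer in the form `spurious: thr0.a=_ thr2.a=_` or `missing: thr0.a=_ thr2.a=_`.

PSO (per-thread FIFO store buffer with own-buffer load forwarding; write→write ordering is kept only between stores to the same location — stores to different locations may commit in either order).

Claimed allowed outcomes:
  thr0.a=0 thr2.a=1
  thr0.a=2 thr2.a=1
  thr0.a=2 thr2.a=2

missing: thr0.a=0 thr2.a=2

outcome vector order: (thr0.a,thr2.a)
PSO: 4 outcomes — {01, 02, 21, 22}
PSO∖claimed = {02}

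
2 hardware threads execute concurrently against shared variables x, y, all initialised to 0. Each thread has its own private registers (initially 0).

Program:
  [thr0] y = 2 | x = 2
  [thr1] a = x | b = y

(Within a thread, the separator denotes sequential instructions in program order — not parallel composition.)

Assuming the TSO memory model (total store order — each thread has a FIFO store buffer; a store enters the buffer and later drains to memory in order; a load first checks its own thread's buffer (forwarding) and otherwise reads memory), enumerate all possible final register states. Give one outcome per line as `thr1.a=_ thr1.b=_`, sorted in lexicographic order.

thr1.a=0 thr1.b=0
thr1.a=0 thr1.b=2
thr1.a=2 thr1.b=2

outcome vector order: (thr1.a,thr1.b)
|TSO outcomes| = 3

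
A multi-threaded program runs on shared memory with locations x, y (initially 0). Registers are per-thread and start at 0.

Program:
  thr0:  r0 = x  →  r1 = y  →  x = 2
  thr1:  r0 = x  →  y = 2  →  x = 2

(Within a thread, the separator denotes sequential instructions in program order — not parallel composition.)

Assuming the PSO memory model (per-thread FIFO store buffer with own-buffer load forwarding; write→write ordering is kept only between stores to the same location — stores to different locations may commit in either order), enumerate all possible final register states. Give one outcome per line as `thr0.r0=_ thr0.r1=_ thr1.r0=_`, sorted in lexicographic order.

thr0.r0=0 thr0.r1=0 thr1.r0=0
thr0.r0=0 thr0.r1=0 thr1.r0=2
thr0.r0=0 thr0.r1=2 thr1.r0=0
thr0.r0=2 thr0.r1=0 thr1.r0=0
thr0.r0=2 thr0.r1=2 thr1.r0=0

outcome vector order: (thr0.r0,thr0.r1,thr1.r0)
|PSO outcomes| = 5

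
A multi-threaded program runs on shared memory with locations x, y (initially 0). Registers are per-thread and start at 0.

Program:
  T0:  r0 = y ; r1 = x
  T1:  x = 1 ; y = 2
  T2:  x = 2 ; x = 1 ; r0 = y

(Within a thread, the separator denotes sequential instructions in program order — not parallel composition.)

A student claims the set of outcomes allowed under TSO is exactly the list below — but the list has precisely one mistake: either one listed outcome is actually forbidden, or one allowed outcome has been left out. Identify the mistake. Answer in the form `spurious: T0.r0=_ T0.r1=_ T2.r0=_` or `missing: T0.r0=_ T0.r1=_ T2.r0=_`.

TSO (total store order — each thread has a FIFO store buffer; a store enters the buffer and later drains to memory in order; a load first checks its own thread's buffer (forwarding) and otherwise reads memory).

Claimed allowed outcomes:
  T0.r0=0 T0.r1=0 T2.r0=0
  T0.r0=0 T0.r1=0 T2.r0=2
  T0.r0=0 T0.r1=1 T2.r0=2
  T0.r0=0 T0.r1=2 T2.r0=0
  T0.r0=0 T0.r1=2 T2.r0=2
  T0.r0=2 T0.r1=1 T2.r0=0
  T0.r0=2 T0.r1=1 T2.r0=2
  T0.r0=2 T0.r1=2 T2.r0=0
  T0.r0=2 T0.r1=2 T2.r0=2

outcome vector order: (T0.r0,T0.r1,T2.r0)
under TSO → (0,0,0); (0,0,2); (0,1,0); (0,1,2); (0,2,0); (0,2,2); (2,1,0); (2,1,2); (2,2,0); (2,2,2)
TSO∖claimed = {(0,1,0)}

missing: T0.r0=0 T0.r1=1 T2.r0=0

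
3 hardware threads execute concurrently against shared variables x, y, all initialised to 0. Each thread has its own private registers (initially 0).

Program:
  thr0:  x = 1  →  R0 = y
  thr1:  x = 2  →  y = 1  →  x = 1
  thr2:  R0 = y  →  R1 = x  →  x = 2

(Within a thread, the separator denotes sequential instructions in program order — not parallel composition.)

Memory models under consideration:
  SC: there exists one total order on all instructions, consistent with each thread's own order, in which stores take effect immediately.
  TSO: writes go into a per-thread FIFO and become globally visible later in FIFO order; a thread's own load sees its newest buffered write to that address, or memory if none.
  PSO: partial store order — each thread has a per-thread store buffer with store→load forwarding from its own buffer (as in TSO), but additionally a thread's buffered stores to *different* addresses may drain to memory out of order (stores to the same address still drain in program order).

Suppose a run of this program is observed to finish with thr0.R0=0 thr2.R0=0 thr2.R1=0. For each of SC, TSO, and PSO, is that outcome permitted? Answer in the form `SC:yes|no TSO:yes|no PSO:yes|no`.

SC:yes TSO:yes PSO:yes

outcome vector order: (thr0.R0,thr2.R0,thr2.R1)
SC (10): <0 0 0>, <0 0 1>, <0 0 2>, <0 1 1>, <0 1 2>, <1 0 0>, <1 0 1>, <1 0 2>, <1 1 1>, <1 1 2>
TSO (10): <0 0 0>, <0 0 1>, <0 0 2>, <0 1 1>, <0 1 2>, <1 0 0>, <1 0 1>, <1 0 2>, <1 1 1>, <1 1 2>
PSO (12): <0 0 0>, <0 0 1>, <0 0 2>, <0 1 0>, <0 1 1>, <0 1 2>, <1 0 0>, <1 0 1>, <1 0 2>, <1 1 0>, <1 1 1>, <1 1 2>
target <0 0 0> ∈ {SC,TSO,PSO}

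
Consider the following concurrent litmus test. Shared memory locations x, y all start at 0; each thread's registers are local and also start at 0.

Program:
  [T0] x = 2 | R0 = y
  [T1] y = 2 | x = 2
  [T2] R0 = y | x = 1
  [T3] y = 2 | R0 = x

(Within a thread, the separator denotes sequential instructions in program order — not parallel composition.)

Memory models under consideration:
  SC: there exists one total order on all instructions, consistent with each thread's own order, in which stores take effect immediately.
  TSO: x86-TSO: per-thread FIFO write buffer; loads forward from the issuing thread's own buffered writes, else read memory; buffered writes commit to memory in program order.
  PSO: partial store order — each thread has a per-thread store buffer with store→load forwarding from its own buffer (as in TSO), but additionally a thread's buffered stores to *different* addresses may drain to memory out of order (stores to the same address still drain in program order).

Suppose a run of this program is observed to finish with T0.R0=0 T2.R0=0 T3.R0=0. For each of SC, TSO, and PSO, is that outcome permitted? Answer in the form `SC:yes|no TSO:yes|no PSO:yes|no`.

outcome vector order: (T0.R0,T2.R0,T3.R0)
under SC → 001 002 021 022 200 201 202 220 221 222
under TSO → 000 001 002 020 021 022 200 201 202 220 221 222
under PSO → 000 001 002 020 021 022 200 201 202 220 221 222
target 000 ∈ {TSO,PSO}

SC:no TSO:yes PSO:yes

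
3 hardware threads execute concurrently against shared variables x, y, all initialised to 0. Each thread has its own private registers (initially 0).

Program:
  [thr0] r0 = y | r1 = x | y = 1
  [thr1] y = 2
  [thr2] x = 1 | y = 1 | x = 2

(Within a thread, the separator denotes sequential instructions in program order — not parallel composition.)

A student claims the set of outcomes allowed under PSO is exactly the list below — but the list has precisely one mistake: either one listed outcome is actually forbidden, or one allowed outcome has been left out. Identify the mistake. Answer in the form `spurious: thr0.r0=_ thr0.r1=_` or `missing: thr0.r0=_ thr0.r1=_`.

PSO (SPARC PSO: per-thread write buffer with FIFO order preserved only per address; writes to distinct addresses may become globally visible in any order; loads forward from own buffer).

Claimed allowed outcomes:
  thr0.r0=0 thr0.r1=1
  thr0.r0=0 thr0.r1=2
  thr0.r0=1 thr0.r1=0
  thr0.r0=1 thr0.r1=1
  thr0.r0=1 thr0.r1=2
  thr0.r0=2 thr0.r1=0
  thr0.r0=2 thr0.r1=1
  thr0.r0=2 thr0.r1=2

outcome vector order: (thr0.r0,thr0.r1)
PSO (9): <0 0>, <0 1>, <0 2>, <1 0>, <1 1>, <1 2>, <2 0>, <2 1>, <2 2>
PSO∖claimed = {<0 0>}

missing: thr0.r0=0 thr0.r1=0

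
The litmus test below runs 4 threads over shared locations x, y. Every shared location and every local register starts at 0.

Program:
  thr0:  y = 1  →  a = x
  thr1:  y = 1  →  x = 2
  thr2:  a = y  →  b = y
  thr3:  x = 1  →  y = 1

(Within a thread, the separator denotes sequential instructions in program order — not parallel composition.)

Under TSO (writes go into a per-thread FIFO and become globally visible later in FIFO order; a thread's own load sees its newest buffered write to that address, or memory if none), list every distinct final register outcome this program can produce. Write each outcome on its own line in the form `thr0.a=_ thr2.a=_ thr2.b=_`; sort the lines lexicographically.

thr0.a=0 thr2.a=0 thr2.b=0
thr0.a=0 thr2.a=0 thr2.b=1
thr0.a=0 thr2.a=1 thr2.b=1
thr0.a=1 thr2.a=0 thr2.b=0
thr0.a=1 thr2.a=0 thr2.b=1
thr0.a=1 thr2.a=1 thr2.b=1
thr0.a=2 thr2.a=0 thr2.b=0
thr0.a=2 thr2.a=0 thr2.b=1
thr0.a=2 thr2.a=1 thr2.b=1

outcome vector order: (thr0.a,thr2.a,thr2.b)
|TSO outcomes| = 9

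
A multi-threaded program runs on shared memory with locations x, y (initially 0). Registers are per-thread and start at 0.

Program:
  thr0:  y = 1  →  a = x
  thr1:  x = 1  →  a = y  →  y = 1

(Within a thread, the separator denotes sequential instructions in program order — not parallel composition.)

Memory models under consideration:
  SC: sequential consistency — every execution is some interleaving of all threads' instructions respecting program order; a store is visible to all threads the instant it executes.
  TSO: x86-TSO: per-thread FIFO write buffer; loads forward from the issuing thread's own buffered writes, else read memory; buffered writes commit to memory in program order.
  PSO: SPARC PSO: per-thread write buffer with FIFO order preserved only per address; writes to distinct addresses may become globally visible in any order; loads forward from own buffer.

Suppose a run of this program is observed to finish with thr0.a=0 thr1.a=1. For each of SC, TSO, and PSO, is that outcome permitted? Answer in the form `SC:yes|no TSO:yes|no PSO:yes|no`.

SC:yes TSO:yes PSO:yes

outcome vector order: (thr0.a,thr1.a)
SC: 3 outcomes — {0/1, 1/0, 1/1}
TSO: 4 outcomes — {0/0, 0/1, 1/0, 1/1}
PSO: 4 outcomes — {0/0, 0/1, 1/0, 1/1}
target 0/1 ∈ {SC,TSO,PSO}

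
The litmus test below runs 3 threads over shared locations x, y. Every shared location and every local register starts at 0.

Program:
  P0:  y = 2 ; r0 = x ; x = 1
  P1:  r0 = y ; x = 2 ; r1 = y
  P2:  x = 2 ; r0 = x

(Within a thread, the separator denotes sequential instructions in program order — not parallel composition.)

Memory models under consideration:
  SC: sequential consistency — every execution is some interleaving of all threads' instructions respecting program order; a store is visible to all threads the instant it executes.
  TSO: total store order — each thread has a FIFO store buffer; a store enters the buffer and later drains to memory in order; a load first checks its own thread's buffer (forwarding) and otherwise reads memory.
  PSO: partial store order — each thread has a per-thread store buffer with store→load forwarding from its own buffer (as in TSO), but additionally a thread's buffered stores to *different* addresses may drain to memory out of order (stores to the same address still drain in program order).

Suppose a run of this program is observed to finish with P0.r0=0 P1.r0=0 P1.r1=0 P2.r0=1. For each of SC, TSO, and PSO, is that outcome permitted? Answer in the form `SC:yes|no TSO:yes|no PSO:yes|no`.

outcome vector order: (P0.r0,P1.r0,P1.r1,P2.r0)
[SC] allowed = {0/0/2/1 0/0/2/2 0/2/2/1 0/2/2/2 2/0/0/1 2/0/0/2 2/0/2/1 2/0/2/2 2/2/2/1 2/2/2/2}
[TSO] allowed = {0/0/0/1 0/0/0/2 0/0/2/1 0/0/2/2 0/2/2/1 0/2/2/2 2/0/0/1 2/0/0/2 2/0/2/1 2/0/2/2 2/2/2/1 2/2/2/2}
[PSO] allowed = {0/0/0/1 0/0/0/2 0/0/2/1 0/0/2/2 0/2/2/1 0/2/2/2 2/0/0/1 2/0/0/2 2/0/2/1 2/0/2/2 2/2/2/1 2/2/2/2}
target 0/0/0/1 ∈ {TSO,PSO}

SC:no TSO:yes PSO:yes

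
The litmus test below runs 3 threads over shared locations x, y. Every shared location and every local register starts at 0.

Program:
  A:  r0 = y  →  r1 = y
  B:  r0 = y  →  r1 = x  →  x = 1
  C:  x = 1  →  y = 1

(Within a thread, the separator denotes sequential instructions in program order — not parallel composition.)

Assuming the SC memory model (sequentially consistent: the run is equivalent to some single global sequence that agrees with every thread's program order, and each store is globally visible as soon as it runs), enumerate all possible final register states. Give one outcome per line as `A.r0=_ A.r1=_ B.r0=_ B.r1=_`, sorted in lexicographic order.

outcome vector order: (A.r0,A.r1,B.r0,B.r1)
|SC outcomes| = 9

A.r0=0 A.r1=0 B.r0=0 B.r1=0
A.r0=0 A.r1=0 B.r0=0 B.r1=1
A.r0=0 A.r1=0 B.r0=1 B.r1=1
A.r0=0 A.r1=1 B.r0=0 B.r1=0
A.r0=0 A.r1=1 B.r0=0 B.r1=1
A.r0=0 A.r1=1 B.r0=1 B.r1=1
A.r0=1 A.r1=1 B.r0=0 B.r1=0
A.r0=1 A.r1=1 B.r0=0 B.r1=1
A.r0=1 A.r1=1 B.r0=1 B.r1=1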